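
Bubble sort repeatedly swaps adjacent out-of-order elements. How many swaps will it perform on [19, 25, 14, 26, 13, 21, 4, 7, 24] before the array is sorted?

Each adjacent swap fixes exactly one inversion, so the minimum swap count equals the number of inversions.
Count inversions — for each element, later elements that are smaller:
19: 14, 13, 4, 7 → 4
25: 14, 13, 21, 4, 7, 24 → 6
14: 13, 4, 7 → 3
26: 13, 21, 4, 7, 24 → 5
13: 4, 7 → 2
21: 4, 7 → 2
4: none → 0
7: none → 0
24: none → 0
Total inversions: 4 + 6 + 3 + 5 + 2 + 2 + 0 + 0 + 0 = 22

22 swaps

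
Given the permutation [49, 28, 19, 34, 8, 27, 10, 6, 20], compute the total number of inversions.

27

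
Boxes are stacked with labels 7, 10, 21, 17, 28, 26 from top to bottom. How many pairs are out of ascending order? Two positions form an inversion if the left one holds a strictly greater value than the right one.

Inversion pairs (indices are 1-based):
(3,4): 21 > 17
(5,6): 28 > 26
That's 2 pairs.

2 out-of-order pairs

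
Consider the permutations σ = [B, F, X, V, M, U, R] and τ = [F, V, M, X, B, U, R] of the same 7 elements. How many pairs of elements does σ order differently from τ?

6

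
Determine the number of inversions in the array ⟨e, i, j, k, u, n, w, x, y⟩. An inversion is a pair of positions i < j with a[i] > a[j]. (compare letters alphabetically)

1

Count, for each position, how many later elements it exceeds:
e: 0
i: 0
j: 0
k: 0
u: 1
n: 0
w: 0
x: 0
y: 0
Sum: 0 + 0 + 0 + 0 + 1 + 0 + 0 + 0 + 0 = 1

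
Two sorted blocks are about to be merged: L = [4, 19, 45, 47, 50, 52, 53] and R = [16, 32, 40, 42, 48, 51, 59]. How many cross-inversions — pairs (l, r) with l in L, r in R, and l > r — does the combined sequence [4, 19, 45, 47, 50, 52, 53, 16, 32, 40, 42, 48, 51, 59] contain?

26 split inversions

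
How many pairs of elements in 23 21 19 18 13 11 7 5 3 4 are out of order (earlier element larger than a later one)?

Element-by-element contributions:
23 → 21, 19, 18, 13, 11, 7, 5, 3, 4 → 9
21 → 19, 18, 13, 11, 7, 5, 3, 4 → 8
19 → 18, 13, 11, 7, 5, 3, 4 → 7
18 → 13, 11, 7, 5, 3, 4 → 6
13 → 11, 7, 5, 3, 4 → 5
11 → 7, 5, 3, 4 → 4
7 → 5, 3, 4 → 3
5 → 3, 4 → 2
3 → none → 0
4 → none → 0
Sum: 9 + 8 + 7 + 6 + 5 + 4 + 3 + 2 + 0 + 0 = 44

44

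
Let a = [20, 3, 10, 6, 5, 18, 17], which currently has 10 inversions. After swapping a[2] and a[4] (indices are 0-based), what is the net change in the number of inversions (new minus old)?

-3

Positions 2 and 4 hold 10 and 5; after swapping, the array is [20, 3, 5, 6, 10, 18, 17].
Sweep left to right; for each value list the smaller values that follow it:
20 → 3, 5, 6, 10, 18, 17 → 6
3 → none → 0
5 → none → 0
6 → none → 0
10 → none → 0
18 → 17 → 1
17 → none → 0
Sum: 6 + 0 + 0 + 0 + 0 + 1 + 0 = 7
Change: 7 − 10 = -3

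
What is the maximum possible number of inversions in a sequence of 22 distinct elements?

A reversed (strictly descending) arrangement makes every pair an inversion, giving C(22, 2) inversions.
C(22, 2) = 22·21/2 = 231

231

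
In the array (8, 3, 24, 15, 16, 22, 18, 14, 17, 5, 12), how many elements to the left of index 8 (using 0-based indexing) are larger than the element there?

The element at index 8 is 17.
Elements before it: 8, 3, 24, 15, 16, 22, 18, 14
Those larger than 17: 24, 22, 18

3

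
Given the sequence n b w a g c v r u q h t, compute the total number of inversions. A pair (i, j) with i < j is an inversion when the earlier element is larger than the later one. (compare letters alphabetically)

27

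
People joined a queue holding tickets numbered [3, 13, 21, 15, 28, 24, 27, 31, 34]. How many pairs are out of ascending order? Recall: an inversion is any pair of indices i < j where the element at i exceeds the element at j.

There are 3 out-of-order pairs.

Count, for each position, how many later elements it exceeds:
3: 0
13: 0
21: 1
15: 0
28: 2
24: 0
27: 0
31: 0
34: 0
Sum: 0 + 0 + 1 + 0 + 2 + 0 + 0 + 0 + 0 = 3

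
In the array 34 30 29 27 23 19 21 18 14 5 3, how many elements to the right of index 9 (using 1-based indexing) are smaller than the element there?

The element at index 9 is 14.
Elements after it: 5, 3
Those smaller than 14: 5, 3

2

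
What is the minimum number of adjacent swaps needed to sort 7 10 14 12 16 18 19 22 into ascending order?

There is 1 adjacent swap.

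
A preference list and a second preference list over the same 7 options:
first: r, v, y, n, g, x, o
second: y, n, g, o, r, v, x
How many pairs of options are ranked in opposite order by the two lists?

Assign each item its position (1..7) in the first ordering, then rewrite the second ordering as that position sequence:
positions: r→1, v→2, y→3, n→4, g→5, x→6, o→7
second ordering as positions: [3, 4, 5, 7, 1, 2, 6]
Discordant pairs = inversions in this position sequence.
3: 1, 2 → 2
4: 1, 2 → 2
5: 1, 2 → 2
7: 1, 2, 6 → 3
1: 0
2: 0
6: 0
Total: 2 + 2 + 2 + 3 + 0 + 0 + 0 = 9

9 pairs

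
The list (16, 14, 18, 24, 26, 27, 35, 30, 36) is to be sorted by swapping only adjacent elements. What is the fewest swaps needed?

Minimum adjacent swaps = number of inversions (each swap of adjacent out-of-order elements removes one inversion and no swap can remove more).
Count inversions — for each element, later elements that are smaller:
16: 14 → 1
14: none → 0
18: none → 0
24: none → 0
26: none → 0
27: none → 0
35: 30 → 1
30: none → 0
36: none → 0
Total inversions: 1 + 0 + 0 + 0 + 0 + 0 + 1 + 0 + 0 = 2

There are 2 swaps.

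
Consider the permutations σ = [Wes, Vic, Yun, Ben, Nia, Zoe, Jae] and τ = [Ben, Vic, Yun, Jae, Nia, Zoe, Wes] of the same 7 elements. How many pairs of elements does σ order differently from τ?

There are 10 discordant pairs.

Assign each item its position (1..7) in the first ordering, then rewrite the second ordering as that position sequence:
positions: Wes→1, Vic→2, Yun→3, Ben→4, Nia→5, Zoe→6, Jae→7
second ordering as positions: [4, 2, 3, 7, 5, 6, 1]
Discordant pairs = inversions in this position sequence.
4: 2, 3, 1 → 3
2: 1 → 1
3: 1 → 1
7: 5, 6, 1 → 3
5: 1 → 1
6: 1 → 1
1: 0
Total: 3 + 1 + 1 + 3 + 1 + 1 + 0 = 10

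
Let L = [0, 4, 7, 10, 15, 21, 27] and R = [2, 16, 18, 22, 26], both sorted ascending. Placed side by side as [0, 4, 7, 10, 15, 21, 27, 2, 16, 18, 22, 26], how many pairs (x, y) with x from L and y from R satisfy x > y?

For each element r of the right run, count left-run elements greater than r:
r = 2: 4, 7, 10, 15, 21, 27 → 6
r = 16: 21, 27 → 2
r = 18: 21, 27 → 2
r = 22: 27 → 1
r = 26: 27 → 1
Cross-inversions: 6 + 2 + 2 + 1 + 1 = 12

There are 12 cross-inversions.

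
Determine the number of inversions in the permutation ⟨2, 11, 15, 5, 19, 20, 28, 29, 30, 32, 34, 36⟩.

Count, for each position, how many later elements it exceeds:
2 → none → 0
11 → 5 → 1
15 → 5 → 1
5 → none → 0
19 → none → 0
20 → none → 0
28 → none → 0
29 → none → 0
30 → none → 0
32 → none → 0
34 → none → 0
36 → none → 0
Sum: 0 + 1 + 1 + 0 + 0 + 0 + 0 + 0 + 0 + 0 + 0 + 0 = 2

2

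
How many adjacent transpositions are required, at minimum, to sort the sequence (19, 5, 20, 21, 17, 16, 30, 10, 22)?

15

Each adjacent swap fixes exactly one inversion, so the minimum swap count equals the number of inversions.
Count inversions — for each element, later elements that are smaller:
19: 5, 17, 16, 10 → 4
5: none → 0
20: 17, 16, 10 → 3
21: 17, 16, 10 → 3
17: 16, 10 → 2
16: 10 → 1
30: 10, 22 → 2
10: none → 0
22: none → 0
Total inversions: 4 + 0 + 3 + 3 + 2 + 1 + 2 + 0 + 0 = 15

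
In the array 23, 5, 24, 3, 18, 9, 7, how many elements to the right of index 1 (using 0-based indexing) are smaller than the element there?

1

The element at index 1 is 5.
Elements after it: 24, 3, 18, 9, 7
Those smaller than 5: 3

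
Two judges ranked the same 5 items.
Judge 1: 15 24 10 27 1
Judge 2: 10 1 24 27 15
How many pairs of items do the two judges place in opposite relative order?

Assign each item its position (1..5) in the first ordering, then rewrite the second ordering as that position sequence:
positions: 15→1, 24→2, 10→3, 27→4, 1→5
second ordering as positions: [3, 5, 2, 4, 1]
Discordant pairs = inversions in this position sequence.
3: 2, 1 → 2
5: 2, 4, 1 → 3
2: 1 → 1
4: 1 → 1
1: 0
Total: 2 + 3 + 1 + 1 + 0 = 7

Discordant pairs: 7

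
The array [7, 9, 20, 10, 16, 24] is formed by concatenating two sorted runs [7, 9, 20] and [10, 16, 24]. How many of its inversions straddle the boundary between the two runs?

There are 2 cross-inversions.

Take each right-half value and tally the left-half values above it:
r = 10: 20 → 1
r = 16: 20 → 1
r = 24: none → 0
Cross-inversions: 1 + 1 + 0 = 2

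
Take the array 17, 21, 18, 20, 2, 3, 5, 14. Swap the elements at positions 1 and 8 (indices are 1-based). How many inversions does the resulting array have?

Positions 1 and 8 hold 17 and 14; after swapping, the array is [14, 21, 18, 20, 2, 3, 5, 17].
Sweep left to right; for each value list the smaller values that follow it:
14: 3
21: 6
18: 4
20: 4
2: 0
3: 0
5: 0
17: 0
Sum: 3 + 6 + 4 + 4 + 0 + 0 + 0 + 0 = 17

17 inversions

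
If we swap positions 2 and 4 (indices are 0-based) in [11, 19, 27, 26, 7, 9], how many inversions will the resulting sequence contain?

6 inversions

Positions 2 and 4 hold 27 and 7; after swapping, the array is [11, 19, 7, 26, 27, 9].
Sweep left to right; for each value list the smaller values that follow it:
11 → 7, 9 → 2
19 → 7, 9 → 2
7 → none → 0
26 → 9 → 1
27 → 9 → 1
9 → none → 0
Sum: 2 + 2 + 0 + 1 + 1 + 0 = 6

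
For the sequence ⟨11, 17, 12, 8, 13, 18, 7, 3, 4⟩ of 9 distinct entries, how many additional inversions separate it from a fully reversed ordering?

11 inversions short

Maximum inversions for 9 distinct elements is C(9, 2) = 9·8/2 = 36.
Current inversions — for each element, count later smaller elements:
11: 4
17: 6
12: 4
8: 3
13: 3
18: 3
7: 2
3: 0
4: 0
Current total: 4 + 6 + 4 + 3 + 3 + 3 + 2 + 0 + 0 = 25
Shortfall: 36 − 25 = 11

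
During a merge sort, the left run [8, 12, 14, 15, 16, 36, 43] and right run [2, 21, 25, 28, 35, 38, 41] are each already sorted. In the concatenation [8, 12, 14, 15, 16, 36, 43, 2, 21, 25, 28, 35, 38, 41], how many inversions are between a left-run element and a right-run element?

Count, for every r in R, how many entries of L exceed r:
r = 2: 8, 12, 14, 15, 16, 36, 43 → 7
r = 21: 36, 43 → 2
r = 25: 36, 43 → 2
r = 28: 36, 43 → 2
r = 35: 36, 43 → 2
r = 38: 43 → 1
r = 41: 43 → 1
Cross-inversions: 7 + 2 + 2 + 2 + 2 + 1 + 1 = 17

17 split inversions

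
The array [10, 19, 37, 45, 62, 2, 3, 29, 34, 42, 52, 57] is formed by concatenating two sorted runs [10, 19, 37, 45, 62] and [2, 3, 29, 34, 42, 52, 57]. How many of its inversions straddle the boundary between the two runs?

Count, for every r in R, how many entries of L exceed r:
r = 2: 10, 19, 37, 45, 62 → 5
r = 3: 10, 19, 37, 45, 62 → 5
r = 29: 37, 45, 62 → 3
r = 34: 37, 45, 62 → 3
r = 42: 45, 62 → 2
r = 52: 62 → 1
r = 57: 62 → 1
Cross-inversions: 5 + 5 + 3 + 3 + 2 + 1 + 1 = 20

Split inversions: 20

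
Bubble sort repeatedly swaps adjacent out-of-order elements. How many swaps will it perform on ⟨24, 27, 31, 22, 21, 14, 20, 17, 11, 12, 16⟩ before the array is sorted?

The minimum number of adjacent swaps to sort an array equals its inversion count, since every such swap removes exactly one inversion.
Count inversions — for each element, later elements that are smaller:
24: 22, 21, 14, 20, 17, 11, 12, 16 → 8
27: 22, 21, 14, 20, 17, 11, 12, 16 → 8
31: 22, 21, 14, 20, 17, 11, 12, 16 → 8
22: 21, 14, 20, 17, 11, 12, 16 → 7
21: 14, 20, 17, 11, 12, 16 → 6
14: 11, 12 → 2
20: 17, 11, 12, 16 → 4
17: 11, 12, 16 → 3
11: none → 0
12: none → 0
16: none → 0
Total inversions: 8 + 8 + 8 + 7 + 6 + 2 + 4 + 3 + 0 + 0 + 0 = 46

Swaps: 46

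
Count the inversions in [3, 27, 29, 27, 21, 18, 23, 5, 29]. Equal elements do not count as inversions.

17

Sweep left to right; for each value list the smaller values that follow it:
3 → none → 0
27 → 21, 18, 23, 5 → 4
29 → 27, 21, 18, 23, 5 → 5
27 → 21, 18, 23, 5 → 4
21 → 18, 5 → 2
18 → 5 → 1
23 → 5 → 1
5 → none → 0
29 → none → 0
Sum: 0 + 4 + 5 + 4 + 2 + 1 + 1 + 0 + 0 = 17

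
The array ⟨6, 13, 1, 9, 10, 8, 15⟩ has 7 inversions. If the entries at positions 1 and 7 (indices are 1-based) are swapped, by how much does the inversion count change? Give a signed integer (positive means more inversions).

+9

Positions 1 and 7 hold 6 and 15; after swapping, the array is [15, 13, 1, 9, 10, 8, 6].
Sweep left to right; for each value list the smaller values that follow it:
15 → 13, 1, 9, 10, 8, 6 → 6
13 → 1, 9, 10, 8, 6 → 5
1 → none → 0
9 → 8, 6 → 2
10 → 8, 6 → 2
8 → 6 → 1
6 → none → 0
Sum: 6 + 5 + 0 + 2 + 2 + 1 + 0 = 16
Change: 16 − 7 = +9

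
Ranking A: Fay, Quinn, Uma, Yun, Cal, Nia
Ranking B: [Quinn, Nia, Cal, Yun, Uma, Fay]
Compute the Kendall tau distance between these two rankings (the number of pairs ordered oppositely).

Assign each item its position (1..6) in the first ordering, then rewrite the second ordering as that position sequence:
positions: Fay→1, Quinn→2, Uma→3, Yun→4, Cal→5, Nia→6
second ordering as positions: [2, 6, 5, 4, 3, 1]
Discordant pairs = inversions in this position sequence.
2: 1 → 1
6: 5, 4, 3, 1 → 4
5: 4, 3, 1 → 3
4: 3, 1 → 2
3: 1 → 1
1: 0
Total: 1 + 4 + 3 + 2 + 1 + 0 = 11

Discordant pairs: 11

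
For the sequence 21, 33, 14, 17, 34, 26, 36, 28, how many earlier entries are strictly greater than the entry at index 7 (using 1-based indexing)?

0

The element at index 7 is 36.
Elements before it: 21, 33, 14, 17, 34, 26
None of them are larger than 36.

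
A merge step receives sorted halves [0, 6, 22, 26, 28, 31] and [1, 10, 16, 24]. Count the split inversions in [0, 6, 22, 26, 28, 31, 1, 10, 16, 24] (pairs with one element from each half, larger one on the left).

16

For each element r of the right run, count left-run elements greater than r:
r = 1: 6, 22, 26, 28, 31 → 5
r = 10: 22, 26, 28, 31 → 4
r = 16: 22, 26, 28, 31 → 4
r = 24: 26, 28, 31 → 3
Cross-inversions: 5 + 4 + 4 + 3 = 16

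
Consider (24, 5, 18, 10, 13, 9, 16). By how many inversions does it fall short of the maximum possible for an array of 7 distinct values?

9 inversions short

Maximum inversions for 7 distinct elements is C(7, 2) = 7·6/2 = 21.
Current inversions — for each element, count later smaller elements:
24: 6
5: 0
18: 4
10: 1
13: 1
9: 0
16: 0
Current total: 6 + 0 + 4 + 1 + 1 + 0 + 0 = 12
Shortfall: 21 − 12 = 9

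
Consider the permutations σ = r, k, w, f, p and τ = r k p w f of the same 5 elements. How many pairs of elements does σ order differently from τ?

Assign each item its position (1..5) in the first ordering, then rewrite the second ordering as that position sequence:
positions: r→1, k→2, w→3, f→4, p→5
second ordering as positions: [1, 2, 5, 3, 4]
Discordant pairs = inversions in this position sequence.
1: 0
2: 0
5: 3, 4 → 2
3: 0
4: 0
Total: 0 + 0 + 2 + 0 + 0 = 2

There are 2 discordant pairs.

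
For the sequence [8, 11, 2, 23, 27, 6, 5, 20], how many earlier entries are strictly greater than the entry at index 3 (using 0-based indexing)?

0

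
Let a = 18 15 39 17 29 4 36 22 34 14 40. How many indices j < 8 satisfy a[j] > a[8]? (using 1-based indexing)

The element at index 8 is 22.
Elements before it: 18, 15, 39, 17, 29, 4, 36
Those larger than 22: 39, 29, 36

3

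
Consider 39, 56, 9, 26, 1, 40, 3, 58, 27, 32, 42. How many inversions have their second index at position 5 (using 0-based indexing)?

The element at index 5 is 40.
Elements before it: 39, 56, 9, 26, 1
Those larger than 40: 56

1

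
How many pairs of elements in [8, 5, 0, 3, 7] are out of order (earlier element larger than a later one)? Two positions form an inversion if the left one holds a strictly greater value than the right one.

Listing every pair i<j with a[i]>a[j] (using 1-based positions):
(1,2): 8 > 5
(1,3): 8 > 0
(1,4): 8 > 3
(1,5): 8 > 7
(2,3): 5 > 0
(2,4): 5 > 3
That's 6 pairs.

6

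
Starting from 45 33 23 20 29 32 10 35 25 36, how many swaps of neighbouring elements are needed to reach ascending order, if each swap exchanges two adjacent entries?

23 swaps

Each adjacent swap fixes exactly one inversion, so the minimum swap count equals the number of inversions.
Count inversions — for each element, later elements that are smaller:
45: 33, 23, 20, 29, 32, 10, 35, 25, 36 → 9
33: 23, 20, 29, 32, 10, 25 → 6
23: 20, 10 → 2
20: 10 → 1
29: 10, 25 → 2
32: 10, 25 → 2
10: none → 0
35: 25 → 1
25: none → 0
36: none → 0
Total inversions: 9 + 6 + 2 + 1 + 2 + 2 + 0 + 1 + 0 + 0 = 23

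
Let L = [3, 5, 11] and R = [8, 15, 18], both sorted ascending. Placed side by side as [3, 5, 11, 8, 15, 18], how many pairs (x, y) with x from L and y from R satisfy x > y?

1

Take each right-half value and tally the left-half values above it:
r = 8: 11 → 1
r = 15: none → 0
r = 18: none → 0
Cross-inversions: 1 + 0 + 0 = 1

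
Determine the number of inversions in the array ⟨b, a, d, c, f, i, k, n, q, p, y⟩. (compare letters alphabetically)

3 out-of-order pairs

For each element, count later entries that are smaller:
b: 1
a: 0
d: 1
c: 0
f: 0
i: 0
k: 0
n: 0
q: 1
p: 0
y: 0
Sum: 1 + 0 + 1 + 0 + 0 + 0 + 0 + 0 + 1 + 0 + 0 = 3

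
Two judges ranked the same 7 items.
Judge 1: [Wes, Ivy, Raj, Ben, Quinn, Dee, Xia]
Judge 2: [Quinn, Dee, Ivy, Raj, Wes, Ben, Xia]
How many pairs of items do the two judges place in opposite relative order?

Discordant pairs: 10

Assign each item its position (1..7) in the first ordering, then rewrite the second ordering as that position sequence:
positions: Wes→1, Ivy→2, Raj→3, Ben→4, Quinn→5, Dee→6, Xia→7
second ordering as positions: [5, 6, 2, 3, 1, 4, 7]
Discordant pairs = inversions in this position sequence.
5: 2, 3, 1, 4 → 4
6: 2, 3, 1, 4 → 4
2: 1 → 1
3: 1 → 1
1: 0
4: 0
7: 0
Total: 4 + 4 + 1 + 1 + 0 + 0 + 0 = 10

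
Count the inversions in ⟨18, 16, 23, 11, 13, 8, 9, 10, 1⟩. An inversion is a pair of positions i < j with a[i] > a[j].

For each element, count later entries that are smaller:
18: 7
16: 6
23: 6
11: 4
13: 4
8: 1
9: 1
10: 1
1: 0
Sum: 7 + 6 + 6 + 4 + 4 + 1 + 1 + 1 + 0 = 30

30 out-of-order pairs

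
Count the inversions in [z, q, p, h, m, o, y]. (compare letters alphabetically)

Count, for each position, how many later elements it exceeds:
z → q, p, h, m, o, y → 6
q → p, h, m, o → 4
p → h, m, o → 3
h → none → 0
m → none → 0
o → none → 0
y → none → 0
Sum: 6 + 4 + 3 + 0 + 0 + 0 + 0 = 13

There are 13 inversions.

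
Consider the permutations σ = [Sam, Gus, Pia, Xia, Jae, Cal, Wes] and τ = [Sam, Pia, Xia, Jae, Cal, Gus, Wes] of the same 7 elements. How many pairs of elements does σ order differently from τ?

Assign each item its position (1..7) in the first ordering, then rewrite the second ordering as that position sequence:
positions: Sam→1, Gus→2, Pia→3, Xia→4, Jae→5, Cal→6, Wes→7
second ordering as positions: [1, 3, 4, 5, 6, 2, 7]
Discordant pairs = inversions in this position sequence.
1: 0
3: 2 → 1
4: 2 → 1
5: 2 → 1
6: 2 → 1
2: 0
7: 0
Total: 0 + 1 + 1 + 1 + 1 + 0 + 0 = 4

4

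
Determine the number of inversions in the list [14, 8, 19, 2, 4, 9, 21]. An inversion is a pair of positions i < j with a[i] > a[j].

Sweep left to right; for each value list the smaller values that follow it:
14: 4
8: 2
19: 3
2: 0
4: 0
9: 0
21: 0
Sum: 4 + 2 + 3 + 0 + 0 + 0 + 0 = 9

9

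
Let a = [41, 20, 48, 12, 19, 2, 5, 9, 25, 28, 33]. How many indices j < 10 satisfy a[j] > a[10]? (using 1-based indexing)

2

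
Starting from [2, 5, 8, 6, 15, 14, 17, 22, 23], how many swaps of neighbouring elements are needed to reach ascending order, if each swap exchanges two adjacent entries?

Minimum adjacent swaps = number of inversions (each swap of adjacent out-of-order elements removes one inversion and no swap can remove more).
Count inversions — for each element, later elements that are smaller:
2: none → 0
5: none → 0
8: 6 → 1
6: none → 0
15: 14 → 1
14: none → 0
17: none → 0
22: none → 0
23: none → 0
Total inversions: 0 + 0 + 1 + 0 + 1 + 0 + 0 + 0 + 0 = 2

2 swaps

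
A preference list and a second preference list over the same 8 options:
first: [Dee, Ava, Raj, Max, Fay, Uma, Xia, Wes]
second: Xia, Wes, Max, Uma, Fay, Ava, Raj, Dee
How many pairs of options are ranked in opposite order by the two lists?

Assign each item its position (1..8) in the first ordering, then rewrite the second ordering as that position sequence:
positions: Dee→1, Ava→2, Raj→3, Max→4, Fay→5, Uma→6, Xia→7, Wes→8
second ordering as positions: [7, 8, 4, 6, 5, 2, 3, 1]
Discordant pairs = inversions in this position sequence.
7: 4, 6, 5, 2, 3, 1 → 6
8: 4, 6, 5, 2, 3, 1 → 6
4: 2, 3, 1 → 3
6: 5, 2, 3, 1 → 4
5: 2, 3, 1 → 3
2: 1 → 1
3: 1 → 1
1: 0
Total: 6 + 6 + 3 + 4 + 3 + 1 + 1 + 0 = 24

Pairs: 24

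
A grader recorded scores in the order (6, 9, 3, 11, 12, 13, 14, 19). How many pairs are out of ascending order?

Count, for each position, how many later elements it exceeds:
6: 1
9: 1
3: 0
11: 0
12: 0
13: 0
14: 0
19: 0
Sum: 1 + 1 + 0 + 0 + 0 + 0 + 0 + 0 = 2

Inversions: 2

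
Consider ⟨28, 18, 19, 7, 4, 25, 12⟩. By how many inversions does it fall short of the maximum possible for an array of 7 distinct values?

7

Maximum inversions for 7 distinct elements is C(7, 2) = 7·6/2 = 21.
Current inversions — for each element, count later smaller elements:
28: 6
18: 3
19: 3
7: 1
4: 0
25: 1
12: 0
Current total: 6 + 3 + 3 + 1 + 0 + 1 + 0 = 14
Shortfall: 21 − 14 = 7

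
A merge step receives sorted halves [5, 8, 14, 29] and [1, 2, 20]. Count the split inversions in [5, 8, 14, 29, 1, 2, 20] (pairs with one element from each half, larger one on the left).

9

Count, for every r in R, how many entries of L exceed r:
r = 1: 5, 8, 14, 29 → 4
r = 2: 5, 8, 14, 29 → 4
r = 20: 29 → 1
Cross-inversions: 4 + 4 + 1 = 9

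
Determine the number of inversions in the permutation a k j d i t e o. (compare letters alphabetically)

Sweep left to right; for each value list the smaller values that follow it:
a: 0
k: 4
j: 3
d: 0
i: 1
t: 2
e: 0
o: 0
Sum: 0 + 4 + 3 + 0 + 1 + 2 + 0 + 0 = 10

10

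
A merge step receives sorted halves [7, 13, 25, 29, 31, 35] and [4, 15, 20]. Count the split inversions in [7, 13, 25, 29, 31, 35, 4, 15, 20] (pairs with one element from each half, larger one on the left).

Count, for every r in R, how many entries of L exceed r:
r = 4: 7, 13, 25, 29, 31, 35 → 6
r = 15: 25, 29, 31, 35 → 4
r = 20: 25, 29, 31, 35 → 4
Cross-inversions: 6 + 4 + 4 = 14

14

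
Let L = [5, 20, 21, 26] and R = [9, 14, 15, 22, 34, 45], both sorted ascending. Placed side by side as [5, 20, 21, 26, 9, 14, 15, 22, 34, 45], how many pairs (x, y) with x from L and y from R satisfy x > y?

Take each right-half value and tally the left-half values above it:
r = 9: 20, 21, 26 → 3
r = 14: 20, 21, 26 → 3
r = 15: 20, 21, 26 → 3
r = 22: 26 → 1
r = 34: none → 0
r = 45: none → 0
Cross-inversions: 3 + 3 + 3 + 1 + 0 + 0 = 10

10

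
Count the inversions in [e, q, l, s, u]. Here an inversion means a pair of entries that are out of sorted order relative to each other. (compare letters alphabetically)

1 inversion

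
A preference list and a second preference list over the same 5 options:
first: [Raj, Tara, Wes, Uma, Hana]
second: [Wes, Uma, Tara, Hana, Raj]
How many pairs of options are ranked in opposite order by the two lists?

Pairs: 6

Assign each item its position (1..5) in the first ordering, then rewrite the second ordering as that position sequence:
positions: Raj→1, Tara→2, Wes→3, Uma→4, Hana→5
second ordering as positions: [3, 4, 2, 5, 1]
Discordant pairs = inversions in this position sequence.
3: 2, 1 → 2
4: 2, 1 → 2
2: 1 → 1
5: 1 → 1
1: 0
Total: 2 + 2 + 1 + 1 + 0 = 6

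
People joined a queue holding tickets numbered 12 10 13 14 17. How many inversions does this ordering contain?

1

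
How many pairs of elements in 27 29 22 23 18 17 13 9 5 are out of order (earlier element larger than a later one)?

34

Sweep left to right; for each value list the smaller values that follow it:
27 → 22, 23, 18, 17, 13, 9, 5 → 7
29 → 22, 23, 18, 17, 13, 9, 5 → 7
22 → 18, 17, 13, 9, 5 → 5
23 → 18, 17, 13, 9, 5 → 5
18 → 17, 13, 9, 5 → 4
17 → 13, 9, 5 → 3
13 → 9, 5 → 2
9 → 5 → 1
5 → none → 0
Sum: 7 + 7 + 5 + 5 + 4 + 3 + 2 + 1 + 0 = 34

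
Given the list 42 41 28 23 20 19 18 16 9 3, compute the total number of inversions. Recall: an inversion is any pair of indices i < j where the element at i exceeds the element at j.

45

For each element, count later entries that are smaller:
42 → 41, 28, 23, 20, 19, 18, 16, 9, 3 → 9
41 → 28, 23, 20, 19, 18, 16, 9, 3 → 8
28 → 23, 20, 19, 18, 16, 9, 3 → 7
23 → 20, 19, 18, 16, 9, 3 → 6
20 → 19, 18, 16, 9, 3 → 5
19 → 18, 16, 9, 3 → 4
18 → 16, 9, 3 → 3
16 → 9, 3 → 2
9 → 3 → 1
3 → none → 0
Sum: 9 + 8 + 7 + 6 + 5 + 4 + 3 + 2 + 1 + 0 = 45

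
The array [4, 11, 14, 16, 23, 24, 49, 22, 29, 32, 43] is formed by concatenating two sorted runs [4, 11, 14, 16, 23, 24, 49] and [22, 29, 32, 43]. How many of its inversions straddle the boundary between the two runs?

6

Take each right-half value and tally the left-half values above it:
r = 22: 23, 24, 49 → 3
r = 29: 49 → 1
r = 32: 49 → 1
r = 43: 49 → 1
Cross-inversions: 3 + 1 + 1 + 1 = 6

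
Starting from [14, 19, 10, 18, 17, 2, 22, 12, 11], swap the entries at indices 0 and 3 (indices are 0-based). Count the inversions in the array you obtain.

Positions 0 and 3 hold 14 and 18; after swapping, the array is [18, 19, 10, 14, 17, 2, 22, 12, 11].
Sweep left to right; for each value list the smaller values that follow it:
18: 6
19: 6
10: 1
14: 3
17: 3
2: 0
22: 2
12: 1
11: 0
Sum: 6 + 6 + 1 + 3 + 3 + 0 + 2 + 1 + 0 = 22

Inversions: 22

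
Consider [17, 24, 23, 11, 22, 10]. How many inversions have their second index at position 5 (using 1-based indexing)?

The element at index 5 is 22.
Elements before it: 17, 24, 23, 11
Those larger than 22: 24, 23

2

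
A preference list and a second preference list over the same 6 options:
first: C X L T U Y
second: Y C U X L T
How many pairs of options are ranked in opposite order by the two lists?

There are 8 pairs.

Assign each item its position (1..6) in the first ordering, then rewrite the second ordering as that position sequence:
positions: C→1, X→2, L→3, T→4, U→5, Y→6
second ordering as positions: [6, 1, 5, 2, 3, 4]
Discordant pairs = inversions in this position sequence.
6: 1, 5, 2, 3, 4 → 5
1: 0
5: 2, 3, 4 → 3
2: 0
3: 0
4: 0
Total: 5 + 0 + 3 + 0 + 0 + 0 = 8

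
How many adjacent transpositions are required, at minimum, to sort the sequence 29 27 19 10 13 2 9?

19

Each adjacent swap fixes exactly one inversion, so the minimum swap count equals the number of inversions.
Count inversions — for each element, later elements that are smaller:
29: 27, 19, 10, 13, 2, 9 → 6
27: 19, 10, 13, 2, 9 → 5
19: 10, 13, 2, 9 → 4
10: 2, 9 → 2
13: 2, 9 → 2
2: none → 0
9: none → 0
Total inversions: 6 + 5 + 4 + 2 + 2 + 0 + 0 = 19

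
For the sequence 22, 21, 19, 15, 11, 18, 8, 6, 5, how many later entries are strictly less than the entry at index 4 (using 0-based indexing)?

3 such elements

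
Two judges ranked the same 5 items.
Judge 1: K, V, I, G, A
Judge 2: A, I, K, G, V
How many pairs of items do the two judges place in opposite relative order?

7

Assign each item its position (1..5) in the first ordering, then rewrite the second ordering as that position sequence:
positions: K→1, V→2, I→3, G→4, A→5
second ordering as positions: [5, 3, 1, 4, 2]
Discordant pairs = inversions in this position sequence.
5: 3, 1, 4, 2 → 4
3: 1, 2 → 2
1: 0
4: 2 → 1
2: 0
Total: 4 + 2 + 0 + 1 + 0 = 7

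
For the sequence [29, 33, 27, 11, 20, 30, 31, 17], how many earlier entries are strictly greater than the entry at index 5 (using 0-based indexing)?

The element at index 5 is 30.
Elements before it: 29, 33, 27, 11, 20
Those larger than 30: 33

1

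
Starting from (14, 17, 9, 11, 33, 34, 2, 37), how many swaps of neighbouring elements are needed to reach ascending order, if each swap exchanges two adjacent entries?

10 adjacent swaps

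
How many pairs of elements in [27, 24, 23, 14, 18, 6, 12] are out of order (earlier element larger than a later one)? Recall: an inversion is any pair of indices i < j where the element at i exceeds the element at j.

Sweep left to right; for each value list the smaller values that follow it:
27: 6
24: 5
23: 4
14: 2
18: 2
6: 0
12: 0
Sum: 6 + 5 + 4 + 2 + 2 + 0 + 0 = 19

19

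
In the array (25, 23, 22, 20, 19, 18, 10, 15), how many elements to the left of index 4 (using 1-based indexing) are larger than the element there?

The element at index 4 is 20.
Elements before it: 25, 23, 22
Those larger than 20: 25, 23, 22

3 such elements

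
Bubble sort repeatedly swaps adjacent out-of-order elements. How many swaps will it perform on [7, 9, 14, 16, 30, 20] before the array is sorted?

1 adjacent swap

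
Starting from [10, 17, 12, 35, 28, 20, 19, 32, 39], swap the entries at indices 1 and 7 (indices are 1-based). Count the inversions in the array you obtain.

13

Positions 1 and 7 hold 10 and 19; after swapping, the array is [19, 17, 12, 35, 28, 20, 10, 32, 39].
Count, for each position, how many later elements it exceeds:
19 → 17, 12, 10 → 3
17 → 12, 10 → 2
12 → 10 → 1
35 → 28, 20, 10, 32 → 4
28 → 20, 10 → 2
20 → 10 → 1
10 → none → 0
32 → none → 0
39 → none → 0
Sum: 3 + 2 + 1 + 4 + 2 + 1 + 0 + 0 + 0 = 13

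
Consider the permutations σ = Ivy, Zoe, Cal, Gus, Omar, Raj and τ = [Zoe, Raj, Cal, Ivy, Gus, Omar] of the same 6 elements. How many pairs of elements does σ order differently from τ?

Assign each item its position (1..6) in the first ordering, then rewrite the second ordering as that position sequence:
positions: Ivy→1, Zoe→2, Cal→3, Gus→4, Omar→5, Raj→6
second ordering as positions: [2, 6, 3, 1, 4, 5]
Discordant pairs = inversions in this position sequence.
2: 1 → 1
6: 3, 1, 4, 5 → 4
3: 1 → 1
1: 0
4: 0
5: 0
Total: 1 + 4 + 1 + 0 + 0 + 0 = 6

6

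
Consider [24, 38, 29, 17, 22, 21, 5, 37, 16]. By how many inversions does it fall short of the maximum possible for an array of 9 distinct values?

Maximum inversions for 9 distinct elements is C(9, 2) = 9·8/2 = 36.
Current inversions — for each element, count later smaller elements:
24: 5
38: 7
29: 5
17: 2
22: 3
21: 2
5: 0
37: 1
16: 0
Current total: 5 + 7 + 5 + 2 + 3 + 2 + 0 + 1 + 0 = 25
Shortfall: 36 − 25 = 11

11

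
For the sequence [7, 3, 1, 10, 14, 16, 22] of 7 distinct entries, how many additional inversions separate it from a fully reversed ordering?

Maximum inversions for 7 distinct elements is C(7, 2) = 7·6/2 = 21.
Current inversions — for each element, count later smaller elements:
7: 2
3: 1
1: 0
10: 0
14: 0
16: 0
22: 0
Current total: 2 + 1 + 0 + 0 + 0 + 0 + 0 = 3
Shortfall: 21 − 3 = 18

18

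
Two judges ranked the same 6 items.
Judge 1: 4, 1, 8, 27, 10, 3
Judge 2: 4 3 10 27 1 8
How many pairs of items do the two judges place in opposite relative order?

9

Assign each item its position (1..6) in the first ordering, then rewrite the second ordering as that position sequence:
positions: 4→1, 1→2, 8→3, 27→4, 10→5, 3→6
second ordering as positions: [1, 6, 5, 4, 2, 3]
Discordant pairs = inversions in this position sequence.
1: 0
6: 5, 4, 2, 3 → 4
5: 4, 2, 3 → 3
4: 2, 3 → 2
2: 0
3: 0
Total: 0 + 4 + 3 + 2 + 0 + 0 = 9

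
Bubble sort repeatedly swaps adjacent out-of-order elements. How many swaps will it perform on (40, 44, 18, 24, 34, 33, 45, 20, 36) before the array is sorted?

Each adjacent swap fixes exactly one inversion, so the minimum swap count equals the number of inversions.
Count inversions — for each element, later elements that are smaller:
40: 18, 24, 34, 33, 20, 36 → 6
44: 18, 24, 34, 33, 20, 36 → 6
18: none → 0
24: 20 → 1
34: 33, 20 → 2
33: 20 → 1
45: 20, 36 → 2
20: none → 0
36: none → 0
Total inversions: 6 + 6 + 0 + 1 + 2 + 1 + 2 + 0 + 0 = 18

Swaps: 18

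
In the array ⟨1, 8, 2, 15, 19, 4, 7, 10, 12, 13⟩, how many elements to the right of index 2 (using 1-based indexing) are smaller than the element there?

The element at index 2 is 8.
Elements after it: 2, 15, 19, 4, 7, 10, 12, 13
Those smaller than 8: 2, 4, 7

3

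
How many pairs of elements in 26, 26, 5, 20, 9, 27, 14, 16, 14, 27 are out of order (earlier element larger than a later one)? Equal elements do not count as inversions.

Element-by-element contributions:
26 → 5, 20, 9, 14, 16, 14 → 6
26 → 5, 20, 9, 14, 16, 14 → 6
5 → none → 0
20 → 9, 14, 16, 14 → 4
9 → none → 0
27 → 14, 16, 14 → 3
14 → none → 0
16 → 14 → 1
14 → none → 0
27 → none → 0
Sum: 6 + 6 + 0 + 4 + 0 + 3 + 0 + 1 + 0 + 0 = 20

Out-of-order pairs: 20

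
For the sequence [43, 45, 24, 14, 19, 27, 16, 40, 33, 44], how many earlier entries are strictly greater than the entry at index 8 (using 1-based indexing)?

The element at index 8 is 40.
Elements before it: 43, 45, 24, 14, 19, 27, 16
Those larger than 40: 43, 45

2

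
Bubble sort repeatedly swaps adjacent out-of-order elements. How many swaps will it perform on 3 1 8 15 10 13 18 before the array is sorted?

Minimum adjacent swaps = number of inversions (each swap of adjacent out-of-order elements removes one inversion and no swap can remove more).
Count inversions — for each element, later elements that are smaller:
3: 1 → 1
1: none → 0
8: none → 0
15: 10, 13 → 2
10: none → 0
13: none → 0
18: none → 0
Total inversions: 1 + 0 + 0 + 2 + 0 + 0 + 0 = 3

3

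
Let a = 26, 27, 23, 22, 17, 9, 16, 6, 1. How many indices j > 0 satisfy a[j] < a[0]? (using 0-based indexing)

7 such elements

The element at index 0 is 26.
Elements after it: 27, 23, 22, 17, 9, 16, 6, 1
Those smaller than 26: 23, 22, 17, 9, 16, 6, 1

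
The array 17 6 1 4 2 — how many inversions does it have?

Out-of-order pairs: 8

Inversion pairs (indices are 1-based):
(1,2): 17 > 6
(1,3): 17 > 1
(1,4): 17 > 4
(1,5): 17 > 2
(2,3): 6 > 1
(2,4): 6 > 4
(2,5): 6 > 2
(4,5): 4 > 2
That's 8 pairs.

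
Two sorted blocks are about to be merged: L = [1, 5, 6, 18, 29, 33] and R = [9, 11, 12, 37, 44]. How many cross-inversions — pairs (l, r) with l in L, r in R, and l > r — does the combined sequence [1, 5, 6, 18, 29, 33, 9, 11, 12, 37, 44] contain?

For each element r of the right run, count left-run elements greater than r:
r = 9: 18, 29, 33 → 3
r = 11: 18, 29, 33 → 3
r = 12: 18, 29, 33 → 3
r = 37: none → 0
r = 44: none → 0
Cross-inversions: 3 + 3 + 3 + 0 + 0 = 9

9 split inversions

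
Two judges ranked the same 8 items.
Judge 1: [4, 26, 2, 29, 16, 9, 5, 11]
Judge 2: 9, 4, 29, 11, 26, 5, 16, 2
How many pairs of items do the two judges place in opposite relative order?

14

Assign each item its position (1..8) in the first ordering, then rewrite the second ordering as that position sequence:
positions: 4→1, 26→2, 2→3, 29→4, 16→5, 9→6, 5→7, 11→8
second ordering as positions: [6, 1, 4, 8, 2, 7, 5, 3]
Discordant pairs = inversions in this position sequence.
6: 1, 4, 2, 5, 3 → 5
1: 0
4: 2, 3 → 2
8: 2, 7, 5, 3 → 4
2: 0
7: 5, 3 → 2
5: 3 → 1
3: 0
Total: 5 + 0 + 2 + 4 + 0 + 2 + 1 + 0 = 14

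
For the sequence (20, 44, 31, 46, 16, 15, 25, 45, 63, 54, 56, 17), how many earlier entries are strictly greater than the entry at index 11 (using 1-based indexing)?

1

The element at index 11 is 56.
Elements before it: 20, 44, 31, 46, 16, 15, 25, 45, 63, 54
Those larger than 56: 63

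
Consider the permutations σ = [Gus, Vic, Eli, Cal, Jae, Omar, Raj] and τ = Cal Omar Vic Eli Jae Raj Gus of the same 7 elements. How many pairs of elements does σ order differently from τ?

Assign each item its position (1..7) in the first ordering, then rewrite the second ordering as that position sequence:
positions: Gus→1, Vic→2, Eli→3, Cal→4, Jae→5, Omar→6, Raj→7
second ordering as positions: [4, 6, 2, 3, 5, 7, 1]
Discordant pairs = inversions in this position sequence.
4: 2, 3, 1 → 3
6: 2, 3, 5, 1 → 4
2: 1 → 1
3: 1 → 1
5: 1 → 1
7: 1 → 1
1: 0
Total: 3 + 4 + 1 + 1 + 1 + 1 + 0 = 11

11 discordant pairs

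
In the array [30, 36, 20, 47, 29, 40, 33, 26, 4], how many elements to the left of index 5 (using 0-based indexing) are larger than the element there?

1 such element

The element at index 5 is 40.
Elements before it: 30, 36, 20, 47, 29
Those larger than 40: 47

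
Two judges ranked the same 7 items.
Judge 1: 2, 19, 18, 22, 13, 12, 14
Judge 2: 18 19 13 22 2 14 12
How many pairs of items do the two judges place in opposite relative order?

Assign each item its position (1..7) in the first ordering, then rewrite the second ordering as that position sequence:
positions: 2→1, 19→2, 18→3, 22→4, 13→5, 12→6, 14→7
second ordering as positions: [3, 2, 5, 4, 1, 7, 6]
Discordant pairs = inversions in this position sequence.
3: 2, 1 → 2
2: 1 → 1
5: 4, 1 → 2
4: 1 → 1
1: 0
7: 6 → 1
6: 0
Total: 2 + 1 + 2 + 1 + 0 + 1 + 0 = 7

7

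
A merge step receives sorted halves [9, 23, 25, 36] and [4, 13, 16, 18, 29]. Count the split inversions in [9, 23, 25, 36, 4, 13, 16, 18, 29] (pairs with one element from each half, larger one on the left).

There are 14 cross-inversions.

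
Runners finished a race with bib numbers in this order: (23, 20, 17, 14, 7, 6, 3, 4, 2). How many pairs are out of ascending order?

Sweep left to right; for each value list the smaller values that follow it:
23: 8
20: 7
17: 6
14: 5
7: 4
6: 3
3: 1
4: 1
2: 0
Sum: 8 + 7 + 6 + 5 + 4 + 3 + 1 + 1 + 0 = 35

35 out-of-order pairs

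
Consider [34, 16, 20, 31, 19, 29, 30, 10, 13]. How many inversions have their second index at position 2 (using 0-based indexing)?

1 such element

The element at index 2 is 20.
Elements before it: 34, 16
Those larger than 20: 34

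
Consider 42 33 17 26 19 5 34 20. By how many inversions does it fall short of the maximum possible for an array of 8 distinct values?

10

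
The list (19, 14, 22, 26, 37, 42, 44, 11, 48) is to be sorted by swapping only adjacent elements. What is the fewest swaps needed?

There are 8 swaps.

Minimum adjacent swaps = number of inversions (each swap of adjacent out-of-order elements removes one inversion and no swap can remove more).
Count inversions — for each element, later elements that are smaller:
19: 14, 11 → 2
14: 11 → 1
22: 11 → 1
26: 11 → 1
37: 11 → 1
42: 11 → 1
44: 11 → 1
11: none → 0
48: none → 0
Total inversions: 2 + 1 + 1 + 1 + 1 + 1 + 1 + 0 + 0 = 8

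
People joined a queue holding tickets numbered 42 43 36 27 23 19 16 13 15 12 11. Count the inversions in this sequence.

53

Sweep left to right; for each value list the smaller values that follow it:
42 → 36, 27, 23, 19, 16, 13, 15, 12, 11 → 9
43 → 36, 27, 23, 19, 16, 13, 15, 12, 11 → 9
36 → 27, 23, 19, 16, 13, 15, 12, 11 → 8
27 → 23, 19, 16, 13, 15, 12, 11 → 7
23 → 19, 16, 13, 15, 12, 11 → 6
19 → 16, 13, 15, 12, 11 → 5
16 → 13, 15, 12, 11 → 4
13 → 12, 11 → 2
15 → 12, 11 → 2
12 → 11 → 1
11 → none → 0
Sum: 9 + 9 + 8 + 7 + 6 + 5 + 4 + 2 + 2 + 1 + 0 = 53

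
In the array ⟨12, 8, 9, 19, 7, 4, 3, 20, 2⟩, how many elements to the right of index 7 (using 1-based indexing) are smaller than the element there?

1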